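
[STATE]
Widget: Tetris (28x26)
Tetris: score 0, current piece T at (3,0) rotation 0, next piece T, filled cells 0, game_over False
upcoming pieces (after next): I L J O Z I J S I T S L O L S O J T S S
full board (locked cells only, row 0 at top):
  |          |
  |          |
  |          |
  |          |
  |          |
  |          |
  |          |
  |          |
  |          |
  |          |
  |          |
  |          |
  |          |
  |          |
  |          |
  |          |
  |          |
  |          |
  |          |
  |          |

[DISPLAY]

    ▒     │Next:            
   ▒▒▒    │ ▒               
          │▒▒▒              
          │                 
          │                 
          │                 
          │Score:           
          │0                
          │                 
          │                 
          │                 
          │                 
          │                 
          │                 
          │                 
          │                 
          │                 
          │                 
          │                 
          │                 
          │                 
          │                 
          │                 
          │                 
          │                 
          │                 


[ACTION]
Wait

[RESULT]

          │Next:            
    ▒     │ ▒               
   ▒▒▒    │▒▒▒              
          │                 
          │                 
          │                 
          │Score:           
          │0                
          │                 
          │                 
          │                 
          │                 
          │                 
          │                 
          │                 
          │                 
          │                 
          │                 
          │                 
          │                 
          │                 
          │                 
          │                 
          │                 
          │                 
          │                 


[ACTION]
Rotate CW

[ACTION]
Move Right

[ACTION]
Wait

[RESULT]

          │Next:            
          │ ▒               
    ▒     │▒▒▒              
    ▒▒    │                 
    ▒     │                 
          │                 
          │Score:           
          │0                
          │                 
          │                 
          │                 
          │                 
          │                 
          │                 
          │                 
          │                 
          │                 
          │                 
          │                 
          │                 
          │                 
          │                 
          │                 
          │                 
          │                 
          │                 


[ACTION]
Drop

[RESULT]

          │Next:            
          │ ▒               
          │▒▒▒              
    ▒     │                 
    ▒▒    │                 
    ▒     │                 
          │Score:           
          │0                
          │                 
          │                 
          │                 
          │                 
          │                 
          │                 
          │                 
          │                 
          │                 
          │                 
          │                 
          │                 
          │                 
          │                 
          │                 
          │                 
          │                 
          │                 


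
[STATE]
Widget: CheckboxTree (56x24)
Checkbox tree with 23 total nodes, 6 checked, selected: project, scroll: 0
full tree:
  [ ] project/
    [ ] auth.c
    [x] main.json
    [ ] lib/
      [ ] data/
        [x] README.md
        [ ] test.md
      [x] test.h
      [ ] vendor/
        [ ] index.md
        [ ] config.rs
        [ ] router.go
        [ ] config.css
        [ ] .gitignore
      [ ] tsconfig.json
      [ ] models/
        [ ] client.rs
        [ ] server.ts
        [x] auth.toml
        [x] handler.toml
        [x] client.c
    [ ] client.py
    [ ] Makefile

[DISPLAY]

>[-] project/                                           
   [ ] auth.c                                           
   [x] main.json                                        
   [-] lib/                                             
     [-] data/                                          
       [x] README.md                                    
       [ ] test.md                                      
     [x] test.h                                         
     [ ] vendor/                                        
       [ ] index.md                                     
       [ ] config.rs                                    
       [ ] router.go                                    
       [ ] config.css                                   
       [ ] .gitignore                                   
     [ ] tsconfig.json                                  
     [-] models/                                        
       [ ] client.rs                                    
       [ ] server.ts                                    
       [x] auth.toml                                    
       [x] handler.toml                                 
       [x] client.c                                     
   [ ] client.py                                        
   [ ] Makefile                                         
                                                        


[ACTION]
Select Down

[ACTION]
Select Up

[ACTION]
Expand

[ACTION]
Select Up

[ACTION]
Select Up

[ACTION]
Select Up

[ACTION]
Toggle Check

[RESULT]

>[x] project/                                           
   [x] auth.c                                           
   [x] main.json                                        
   [x] lib/                                             
     [x] data/                                          
       [x] README.md                                    
       [x] test.md                                      
     [x] test.h                                         
     [x] vendor/                                        
       [x] index.md                                     
       [x] config.rs                                    
       [x] router.go                                    
       [x] config.css                                   
       [x] .gitignore                                   
     [x] tsconfig.json                                  
     [x] models/                                        
       [x] client.rs                                    
       [x] server.ts                                    
       [x] auth.toml                                    
       [x] handler.toml                                 
       [x] client.c                                     
   [x] client.py                                        
   [x] Makefile                                         
                                                        


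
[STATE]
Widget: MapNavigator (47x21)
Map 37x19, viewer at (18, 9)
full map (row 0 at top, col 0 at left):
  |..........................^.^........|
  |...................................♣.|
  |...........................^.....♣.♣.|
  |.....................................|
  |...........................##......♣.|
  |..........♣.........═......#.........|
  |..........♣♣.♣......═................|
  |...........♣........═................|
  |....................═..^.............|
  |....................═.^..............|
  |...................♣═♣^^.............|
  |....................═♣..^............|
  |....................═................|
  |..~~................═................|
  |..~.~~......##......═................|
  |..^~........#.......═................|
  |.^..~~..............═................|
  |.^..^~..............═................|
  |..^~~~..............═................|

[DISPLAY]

                                               
     ..........................^.^........     
     ...................................♣.     
     ...........................^.....♣.♣.     
     .....................................     
     ...........................##......♣.     
     ..........♣.........═......#.........     
     ..........♣♣.♣......═................     
     ...........♣........═................     
     ....................═..^.............     
     ..................@.═.^..............     
     ...................♣═♣^^.............     
     ....................═♣..^............     
     ....................═................     
     ..~~................═................     
     ..~.~~......##......═................     
     ..^~........#.......═................     
     .^..~~..............═................     
     .^..^~..............═................     
     ..^~~~..............═................     
                                               


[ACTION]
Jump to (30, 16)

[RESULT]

...♣♣.♣......═................                 
....♣........═................                 
.............═..^.............                 
.............═.^..............                 
............♣═♣^^.............                 
.............═♣..^............                 
.............═................                 
.............═................                 
.....##......═................                 
.....#.......═................                 
.............═.........@......                 
.............═................                 
.............═................                 
                                               
                                               
                                               
                                               
                                               
                                               
                                               
                                               


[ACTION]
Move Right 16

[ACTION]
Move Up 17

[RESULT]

                                               
                                               
                                               
                                               
                                               
                                               
                                               
                                               
                                               
                                               
.............^.^.......@                       
......................♣.                       
..............^.....♣.♣.                       
........................                       
..............##......♣.                       
.......═......#.........                       
♣......═................                       
.......═................                       
.......═..^.............                       
.......═.^..............                       
......♣═♣^^.............                       


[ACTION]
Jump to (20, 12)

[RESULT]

   ...........................^.....♣.♣.       
   .....................................       
   ...........................##......♣.       
   ..........♣.........═......#.........       
   ..........♣♣.♣......═................       
   ...........♣........═................       
   ....................═..^.............       
   ....................═.^..............       
   ...................♣═♣^^.............       
   ....................═♣..^............       
   ....................@................       
   ..~~................═................       
   ..~.~~......##......═................       
   ..^~........#.......═................       
   .^..~~..............═................       
   .^..^~..............═................       
   ..^~~~..............═................       
                                               
                                               
                                               
                                               


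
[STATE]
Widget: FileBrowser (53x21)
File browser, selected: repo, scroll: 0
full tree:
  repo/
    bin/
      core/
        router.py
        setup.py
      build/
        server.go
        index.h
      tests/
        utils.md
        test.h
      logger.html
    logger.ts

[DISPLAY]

> [-] repo/                                          
    [+] bin/                                         
    logger.ts                                        
                                                     
                                                     
                                                     
                                                     
                                                     
                                                     
                                                     
                                                     
                                                     
                                                     
                                                     
                                                     
                                                     
                                                     
                                                     
                                                     
                                                     
                                                     


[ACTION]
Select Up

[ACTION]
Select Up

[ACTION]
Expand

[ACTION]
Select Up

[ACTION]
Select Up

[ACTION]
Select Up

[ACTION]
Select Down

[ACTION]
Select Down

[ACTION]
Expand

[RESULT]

  [-] repo/                                          
    [+] bin/                                         
  > logger.ts                                        
                                                     
                                                     
                                                     
                                                     
                                                     
                                                     
                                                     
                                                     
                                                     
                                                     
                                                     
                                                     
                                                     
                                                     
                                                     
                                                     
                                                     
                                                     


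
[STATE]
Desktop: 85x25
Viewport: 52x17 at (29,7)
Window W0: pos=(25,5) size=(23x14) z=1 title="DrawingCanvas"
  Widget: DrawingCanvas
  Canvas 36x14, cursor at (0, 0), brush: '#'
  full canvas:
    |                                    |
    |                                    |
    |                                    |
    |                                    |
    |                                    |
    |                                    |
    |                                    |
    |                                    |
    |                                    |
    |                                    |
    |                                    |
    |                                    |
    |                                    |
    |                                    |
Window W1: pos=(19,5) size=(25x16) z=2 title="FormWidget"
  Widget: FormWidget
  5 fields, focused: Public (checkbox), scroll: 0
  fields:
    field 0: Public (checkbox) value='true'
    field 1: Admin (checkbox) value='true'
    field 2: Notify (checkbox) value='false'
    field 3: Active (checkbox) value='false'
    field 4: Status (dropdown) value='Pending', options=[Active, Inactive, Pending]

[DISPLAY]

──────────────┨───┨                                 
     [x]      ┃   ┃                                 
     [x]      ┃   ┃                                 
     [ ]      ┃   ┃                                 
     [ ]      ┃   ┃                                 
     [Pendin▼]┃   ┃                                 
              ┃   ┃                                 
              ┃   ┃                                 
              ┃   ┃                                 
              ┃   ┃                                 
              ┃   ┃                                 
              ┃━━━┛                                 
              ┃                                     
━━━━━━━━━━━━━━┛                                     
                                                    
                                                    
                                                    


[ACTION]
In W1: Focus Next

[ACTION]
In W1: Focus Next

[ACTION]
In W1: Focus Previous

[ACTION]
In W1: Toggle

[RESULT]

──────────────┨───┨                                 
     [x]      ┃   ┃                                 
     [ ]      ┃   ┃                                 
     [ ]      ┃   ┃                                 
     [ ]      ┃   ┃                                 
     [Pendin▼]┃   ┃                                 
              ┃   ┃                                 
              ┃   ┃                                 
              ┃   ┃                                 
              ┃   ┃                                 
              ┃   ┃                                 
              ┃━━━┛                                 
              ┃                                     
━━━━━━━━━━━━━━┛                                     
                                                    
                                                    
                                                    


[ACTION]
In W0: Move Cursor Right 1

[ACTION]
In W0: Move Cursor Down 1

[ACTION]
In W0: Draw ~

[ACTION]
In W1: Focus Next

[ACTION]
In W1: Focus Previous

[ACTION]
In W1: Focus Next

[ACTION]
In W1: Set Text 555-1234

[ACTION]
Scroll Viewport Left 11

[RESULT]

 ┠───────────────────────┨───┨                      
 ┃  Public:     [x]      ┃   ┃                      
 ┃  Admin:      [ ]      ┃   ┃                      
 ┃> Notify:     [ ]      ┃   ┃                      
 ┃  Active:     [ ]      ┃   ┃                      
 ┃  Status:     [Pendin▼]┃   ┃                      
 ┃                       ┃   ┃                      
 ┃                       ┃   ┃                      
 ┃                       ┃   ┃                      
 ┃                       ┃   ┃                      
 ┃                       ┃   ┃                      
 ┃                       ┃━━━┛                      
 ┃                       ┃                          
 ┗━━━━━━━━━━━━━━━━━━━━━━━┛                          
                                                    
                                                    
                                                    


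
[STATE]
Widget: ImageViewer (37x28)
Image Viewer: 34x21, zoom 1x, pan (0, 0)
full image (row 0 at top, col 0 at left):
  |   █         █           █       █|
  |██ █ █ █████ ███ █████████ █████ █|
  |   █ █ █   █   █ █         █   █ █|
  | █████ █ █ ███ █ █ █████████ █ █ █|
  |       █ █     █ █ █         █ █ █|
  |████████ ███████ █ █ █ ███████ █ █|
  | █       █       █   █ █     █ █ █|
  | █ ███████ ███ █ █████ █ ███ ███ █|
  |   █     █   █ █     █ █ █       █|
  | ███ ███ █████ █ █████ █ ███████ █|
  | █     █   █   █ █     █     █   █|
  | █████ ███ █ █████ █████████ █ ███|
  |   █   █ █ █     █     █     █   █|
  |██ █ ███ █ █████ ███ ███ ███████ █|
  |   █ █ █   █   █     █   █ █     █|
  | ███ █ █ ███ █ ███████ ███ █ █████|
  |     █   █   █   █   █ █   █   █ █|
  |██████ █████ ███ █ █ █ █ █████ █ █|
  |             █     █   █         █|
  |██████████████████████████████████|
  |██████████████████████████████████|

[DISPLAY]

   █         █           █       █   
██ █ █ █████ ███ █████████ █████ █   
   █ █ █   █   █ █         █   █ █   
 █████ █ █ ███ █ █ █████████ █ █ █   
       █ █     █ █ █         █ █ █   
████████ ███████ █ █ █ ███████ █ █   
 █       █       █   █ █     █ █ █   
 █ ███████ ███ █ █████ █ ███ ███ █   
   █     █   █ █     █ █ █       █   
 ███ ███ █████ █ █████ █ ███████ █   
 █     █   █   █ █     █     █   █   
 █████ ███ █ █████ █████████ █ ███   
   █   █ █ █     █     █     █   █   
██ █ ███ █ █████ ███ ███ ███████ █   
   █ █ █   █   █     █   █ █     █   
 ███ █ █ ███ █ ███████ ███ █ █████   
     █   █   █   █   █ █   █   █ █   
██████ █████ ███ █ █ █ █ █████ █ █   
             █     █   █         █   
██████████████████████████████████   
██████████████████████████████████   
                                     
                                     
                                     
                                     
                                     
                                     
                                     


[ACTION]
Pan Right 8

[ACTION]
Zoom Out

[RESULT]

     █           █       █           
████ ███ █████████ █████ █           
   █   █ █         █   █ █           
 █ ███ █ █ █████████ █ █ █           
 █     █ █ █         █ █ █           
 ███████ █ █ █ ███████ █ █           
 █       █   █ █     █ █ █           
██ ███ █ █████ █ ███ ███ █           
 █   █ █     █ █ █       █           
 █████ █ █████ █ ███████ █           
   █   █ █     █     █   █           
██ █ █████ █████████ █ ███           
 █ █     █     █     █   █           
 █ █████ ███ ███ ███████ █           
   █   █     █   █ █     █           
 ███ █ ███████ ███ █ █████           
 █   █   █   █ █   █   █ █           
████ ███ █ █ █ █ █████ █ █           
     █     █   █         █           
██████████████████████████           
██████████████████████████           
                                     
                                     
                                     
                                     
                                     
                                     
                                     


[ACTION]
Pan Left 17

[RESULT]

   █         █           █       █   
██ █ █ █████ ███ █████████ █████ █   
   █ █ █   █   █ █         █   █ █   
 █████ █ █ ███ █ █ █████████ █ █ █   
       █ █     █ █ █         █ █ █   
████████ ███████ █ █ █ ███████ █ █   
 █       █       █   █ █     █ █ █   
 █ ███████ ███ █ █████ █ ███ ███ █   
   █     █   █ █     █ █ █       █   
 ███ ███ █████ █ █████ █ ███████ █   
 █     █   █   █ █     █     █   █   
 █████ ███ █ █████ █████████ █ ███   
   █   █ █ █     █     █     █   █   
██ █ ███ █ █████ ███ ███ ███████ █   
   █ █ █   █   █     █   █ █     █   
 ███ █ █ ███ █ ███████ ███ █ █████   
     █   █   █   █   █ █   █   █ █   
██████ █████ ███ █ █ █ █ █████ █ █   
             █     █   █         █   
██████████████████████████████████   
██████████████████████████████████   
                                     
                                     
                                     
                                     
                                     
                                     
                                     


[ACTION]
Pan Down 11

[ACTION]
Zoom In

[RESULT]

████████████████  ██████████████  ██ 
  ██              ██              ██ 
  ██              ██              ██ 
  ██  ██████████████  ██████  ██  ███
  ██  ██████████████  ██████  ██  ███
      ██          ██      ██  ██     
      ██          ██      ██  ██     
  ██████  ██████  ██████████  ██  ███
  ██████  ██████  ██████████  ██  ███
  ██          ██      ██      ██  ██ 
  ██          ██      ██      ██  ██ 
  ██████████  ██████  ██  ██████████ 
  ██████████  ██████  ██  ██████████ 
      ██      ██  ██  ██          ██ 
      ██      ██  ██  ██          ██ 
████  ██  ██████  ██  ██████████  ███
████  ██  ██████  ██  ██████████  ███
      ██  ██  ██      ██      ██     
      ██  ██  ██      ██      ██     
  ██████  ██  ██  ██████  ██  ███████
  ██████  ██  ██  ██████  ██  ███████
          ██      ██      ██      ██ 
          ██      ██      ██      ██ 
████████████  ██████████  ██████  ██ 
████████████  ██████████  ██████  ██ 
                          ██         
                          ██         
█████████████████████████████████████


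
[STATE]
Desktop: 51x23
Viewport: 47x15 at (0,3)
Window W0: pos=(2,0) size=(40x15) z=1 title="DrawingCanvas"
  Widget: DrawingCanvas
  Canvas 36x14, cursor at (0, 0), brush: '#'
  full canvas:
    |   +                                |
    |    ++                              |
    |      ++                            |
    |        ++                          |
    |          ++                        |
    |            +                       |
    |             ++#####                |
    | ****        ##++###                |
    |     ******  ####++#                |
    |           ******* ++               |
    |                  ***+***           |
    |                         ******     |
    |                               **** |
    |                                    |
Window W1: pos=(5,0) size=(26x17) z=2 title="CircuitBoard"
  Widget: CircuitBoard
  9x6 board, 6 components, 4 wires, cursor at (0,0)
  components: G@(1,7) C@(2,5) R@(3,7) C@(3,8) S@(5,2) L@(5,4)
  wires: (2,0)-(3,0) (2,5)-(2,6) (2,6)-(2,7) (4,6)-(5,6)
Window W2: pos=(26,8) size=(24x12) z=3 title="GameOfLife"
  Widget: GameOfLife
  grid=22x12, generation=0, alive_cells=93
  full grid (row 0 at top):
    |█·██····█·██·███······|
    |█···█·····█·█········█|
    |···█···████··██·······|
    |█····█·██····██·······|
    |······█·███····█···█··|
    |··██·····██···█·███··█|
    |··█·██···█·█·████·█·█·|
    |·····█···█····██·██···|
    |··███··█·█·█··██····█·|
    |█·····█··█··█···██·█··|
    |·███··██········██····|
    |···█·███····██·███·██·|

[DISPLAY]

  ┃+ ┃   0 1 2 3 4 5 6 7 8    ┃          ┃     
  ┃  ┃0  [.]                  ┃          ┃     
  ┃  ┃                        ┃          ┃     
  ┃  ┃1                       ┃          ┃     
  ┃  ┃                        ┃          ┃     
  ┃  ┃2   ·               ┏━━━━━━━━━━━━━━━━━━━━
  ┃  ┃    │               ┃ GameOfLife         
  ┃ *┃3   ·               ┠────────────────────
  ┃  ┃                    ┃Gen: 0              
  ┃  ┃4                   ┃···█···████··██·····
  ┃  ┃                    ┃█····█·██····██·····
  ┗━━┃5           S       ┃······█·███····█···█
     ┃Cursor: (0,0)       ┃··██·····██···█·███·
     ┗━━━━━━━━━━━━━━━━━━━━┃··█·██···█·█·████·█·
                          ┃·····█···█····██·██·


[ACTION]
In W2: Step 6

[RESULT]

  ┃+ ┃   0 1 2 3 4 5 6 7 8    ┃          ┃     
  ┃  ┃0  [.]                  ┃          ┃     
  ┃  ┃                        ┃          ┃     
  ┃  ┃1                       ┃          ┃     
  ┃  ┃                        ┃          ┃     
  ┃  ┃2   ·               ┏━━━━━━━━━━━━━━━━━━━━
  ┃  ┃    │               ┃ GameOfLife         
  ┃ *┃3   ·               ┠────────────────────
  ┃  ┃                    ┃Gen: 6              
  ┃  ┃4                   ┃·······██·····█··█··
  ┃  ┃                    ┃········███···█··█··
  ┗━━┃5           S       ┃········█·█···█·····
     ┃Cursor: (0,0)       ┃·█·······███··█··█··
     ┗━━━━━━━━━━━━━━━━━━━━┃█·█·······███·····█·
                          ┃█··█········██····█·


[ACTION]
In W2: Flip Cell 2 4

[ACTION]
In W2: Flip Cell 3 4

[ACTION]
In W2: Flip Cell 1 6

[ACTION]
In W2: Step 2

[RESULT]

  ┃+ ┃   0 1 2 3 4 5 6 7 8    ┃          ┃     
  ┃  ┃0  [.]                  ┃          ┃     
  ┃  ┃                        ┃          ┃     
  ┃  ┃1                       ┃          ┃     
  ┃  ┃                        ┃          ┃     
  ┃  ┃2   ·               ┏━━━━━━━━━━━━━━━━━━━━
  ┃  ┃    │               ┃ GameOfLife         
  ┃ *┃3   ·               ┠────────────────────
  ┃  ┃                    ┃Gen: 8              
  ┃  ┃4                   ┃······███···········
  ┃  ┃                    ┃·······███······█···
  ┗━━┃5           S       ┃···············█····
     ┃Cursor: (0,0)       ┃·█··········██······
     ┗━━━━━━━━━━━━━━━━━━━━┃█·█········█·····██·
                          ┃█··█·········█······


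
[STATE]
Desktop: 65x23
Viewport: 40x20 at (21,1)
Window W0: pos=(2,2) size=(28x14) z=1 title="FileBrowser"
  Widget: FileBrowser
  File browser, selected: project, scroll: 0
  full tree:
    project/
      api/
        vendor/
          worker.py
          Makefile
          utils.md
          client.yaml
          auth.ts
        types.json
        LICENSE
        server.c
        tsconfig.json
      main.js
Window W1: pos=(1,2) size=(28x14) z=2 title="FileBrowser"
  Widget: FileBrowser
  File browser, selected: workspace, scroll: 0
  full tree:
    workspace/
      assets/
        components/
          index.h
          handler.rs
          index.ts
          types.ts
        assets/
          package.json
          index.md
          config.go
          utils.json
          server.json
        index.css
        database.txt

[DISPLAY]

                                        
━━━━━━━┓┓                               
       ┃┃                               
───────┨┨                               
       ┃┃                               
       ┃┃                               
       ┃┃                               
       ┃┃                               
       ┃┃                               
       ┃┃                               
       ┃┃                               
       ┃┃                               
       ┃┃                               
       ┃┃                               
━━━━━━━┛┛                               
                                        
                                        
                                        
                                        
                                        


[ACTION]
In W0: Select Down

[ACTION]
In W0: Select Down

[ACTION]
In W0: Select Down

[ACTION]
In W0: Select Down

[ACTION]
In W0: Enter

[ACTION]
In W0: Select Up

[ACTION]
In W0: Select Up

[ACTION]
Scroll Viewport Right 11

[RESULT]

                                        
━━━┓┓                                   
   ┃┃                                   
───┨┨                                   
   ┃┃                                   
   ┃┃                                   
   ┃┃                                   
   ┃┃                                   
   ┃┃                                   
   ┃┃                                   
   ┃┃                                   
   ┃┃                                   
   ┃┃                                   
   ┃┃                                   
━━━┛┛                                   
                                        
                                        
                                        
                                        
                                        


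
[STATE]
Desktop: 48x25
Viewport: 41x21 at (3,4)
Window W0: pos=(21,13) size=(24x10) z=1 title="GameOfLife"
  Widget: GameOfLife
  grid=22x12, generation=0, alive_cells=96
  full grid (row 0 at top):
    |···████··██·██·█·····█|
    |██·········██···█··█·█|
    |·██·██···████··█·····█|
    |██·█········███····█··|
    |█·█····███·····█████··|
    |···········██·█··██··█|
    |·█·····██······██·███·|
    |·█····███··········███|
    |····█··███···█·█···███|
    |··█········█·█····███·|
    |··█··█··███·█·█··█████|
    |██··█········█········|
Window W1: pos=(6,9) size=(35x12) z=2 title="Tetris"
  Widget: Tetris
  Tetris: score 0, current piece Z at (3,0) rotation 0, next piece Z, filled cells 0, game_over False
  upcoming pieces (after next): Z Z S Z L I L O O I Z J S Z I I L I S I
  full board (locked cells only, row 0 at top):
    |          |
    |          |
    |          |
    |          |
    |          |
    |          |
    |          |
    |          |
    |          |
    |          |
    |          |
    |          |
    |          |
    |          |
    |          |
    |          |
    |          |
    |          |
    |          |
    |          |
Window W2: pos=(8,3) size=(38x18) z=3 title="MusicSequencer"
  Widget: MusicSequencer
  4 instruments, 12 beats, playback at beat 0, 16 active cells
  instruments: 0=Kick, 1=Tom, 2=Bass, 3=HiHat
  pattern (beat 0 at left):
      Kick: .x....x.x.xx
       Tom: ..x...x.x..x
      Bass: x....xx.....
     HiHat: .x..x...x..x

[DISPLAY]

     ┃ MusicSequencer                    
     ┠───────────────────────────────────
     ┃      ▼12345678901                 
     ┃  Kick·█····█·█·██                 
     ┃   Tom··█···█·█··█                 
   ┏━┃  Bass█····██·····                 
   ┃ ┃ HiHat·█··█···█··█                 
   ┠─┃                                   
   ┃ ┃                                   
   ┃ ┃                                   
   ┃ ┃                                   
   ┃ ┃                                   
   ┃ ┃                                   
   ┃ ┃                                   
   ┃ ┃                                   
   ┃ ┃                                   
   ┗━┗━━━━━━━━━━━━━━━━━━━━━━━━━━━━━━━━━━━
                  ┃·█····███··········███
                  ┗━━━━━━━━━━━━━━━━━━━━━━
                                         
                                         


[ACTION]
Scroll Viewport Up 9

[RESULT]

                                         
                                         
                                         
     ┏━━━━━━━━━━━━━━━━━━━━━━━━━━━━━━━━━━━
     ┃ MusicSequencer                    
     ┠───────────────────────────────────
     ┃      ▼12345678901                 
     ┃  Kick·█····█·█·██                 
     ┃   Tom··█···█·█··█                 
   ┏━┃  Bass█····██·····                 
   ┃ ┃ HiHat·█··█···█··█                 
   ┠─┃                                   
   ┃ ┃                                   
   ┃ ┃                                   
   ┃ ┃                                   
   ┃ ┃                                   
   ┃ ┃                                   
   ┃ ┃                                   
   ┃ ┃                                   
   ┃ ┃                                   
   ┗━┗━━━━━━━━━━━━━━━━━━━━━━━━━━━━━━━━━━━


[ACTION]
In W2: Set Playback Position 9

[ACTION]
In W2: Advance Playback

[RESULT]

                                         
                                         
                                         
     ┏━━━━━━━━━━━━━━━━━━━━━━━━━━━━━━━━━━━
     ┃ MusicSequencer                    
     ┠───────────────────────────────────
     ┃      0123456789▼1                 
     ┃  Kick·█····█·█·██                 
     ┃   Tom··█···█·█··█                 
   ┏━┃  Bass█····██·····                 
   ┃ ┃ HiHat·█··█···█··█                 
   ┠─┃                                   
   ┃ ┃                                   
   ┃ ┃                                   
   ┃ ┃                                   
   ┃ ┃                                   
   ┃ ┃                                   
   ┃ ┃                                   
   ┃ ┃                                   
   ┃ ┃                                   
   ┗━┗━━━━━━━━━━━━━━━━━━━━━━━━━━━━━━━━━━━


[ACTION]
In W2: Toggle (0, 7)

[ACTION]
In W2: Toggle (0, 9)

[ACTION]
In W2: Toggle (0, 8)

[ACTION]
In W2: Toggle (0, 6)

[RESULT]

                                         
                                         
                                         
     ┏━━━━━━━━━━━━━━━━━━━━━━━━━━━━━━━━━━━
     ┃ MusicSequencer                    
     ┠───────────────────────────────────
     ┃      0123456789▼1                 
     ┃  Kick·█·····█·███                 
     ┃   Tom··█···█·█··█                 
   ┏━┃  Bass█····██·····                 
   ┃ ┃ HiHat·█··█···█··█                 
   ┠─┃                                   
   ┃ ┃                                   
   ┃ ┃                                   
   ┃ ┃                                   
   ┃ ┃                                   
   ┃ ┃                                   
   ┃ ┃                                   
   ┃ ┃                                   
   ┃ ┃                                   
   ┗━┗━━━━━━━━━━━━━━━━━━━━━━━━━━━━━━━━━━━
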